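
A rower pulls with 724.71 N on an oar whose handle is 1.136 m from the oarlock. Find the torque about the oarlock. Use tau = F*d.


tau = F * d
tau = 724.71 * 1.136
tau = 823.2706 N*m

823.2706 N*m


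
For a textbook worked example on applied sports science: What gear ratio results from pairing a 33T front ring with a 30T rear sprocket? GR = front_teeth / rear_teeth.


GR = front_teeth / rear_teeth
GR = 33 / 30
GR = 1.1

1.1


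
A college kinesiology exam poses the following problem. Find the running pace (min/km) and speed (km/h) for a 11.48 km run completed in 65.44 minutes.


Pace = time / distance = 65.44 min / 11.48 km = 5.7003 min/km
Speed = distance / time_in_hours = 11.48 / 1.0907 hr
Speed = 10.5257 km/h

5.7003 min/km, 10.5257 km/h


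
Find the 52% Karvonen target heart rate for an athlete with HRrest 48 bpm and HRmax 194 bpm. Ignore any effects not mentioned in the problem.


Target = HRrest + pct*(HRmax - HRrest)
Heart rate reserve = HRmax - HRrest = 194 - 48 = 146 bpm
Fraction = 52% = 0.52
Target = 48 + 0.52 * 146
Target = 48 + 75.92 = 123.92 bpm

123.92 bpm


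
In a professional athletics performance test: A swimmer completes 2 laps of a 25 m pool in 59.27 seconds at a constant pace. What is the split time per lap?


Split time = total_time / n_laps = 59.27 / 2
Split time = 29.635 s per lap

29.635 s


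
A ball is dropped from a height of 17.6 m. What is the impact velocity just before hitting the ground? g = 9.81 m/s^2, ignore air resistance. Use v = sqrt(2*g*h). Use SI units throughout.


v = sqrt(2 * g * h)
v = sqrt(2 * 9.81 * 17.6)
v = sqrt(345.312) = 18.5826 m/s

18.5826 m/s


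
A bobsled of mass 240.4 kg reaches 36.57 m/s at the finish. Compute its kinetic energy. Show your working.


KE = 0.5 * m * v^2
KE = 0.5 * 240.4 * 36.57^2
KE = 0.5 * 240.4 * 1337.3649 = 160751.261 J

160751.261 J


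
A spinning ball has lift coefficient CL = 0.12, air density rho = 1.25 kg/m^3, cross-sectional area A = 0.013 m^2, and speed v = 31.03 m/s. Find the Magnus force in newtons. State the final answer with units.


FM = 0.5 * CL * rho * A * v^2
FM = 0.5 * 0.12 * 1.25 * 0.013 * 31.03^2
v^2 = 962.8609
FM = 0.5 * 0.12 * 1.25 * 0.013 * 962.8609 = 0.9388 N

0.9388 N


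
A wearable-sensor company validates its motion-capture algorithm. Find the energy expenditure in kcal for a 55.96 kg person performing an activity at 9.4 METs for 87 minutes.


kcal = MET * mass * time_hr
Convert time: 87 min = 1.45 hr
kcal = 9.4 * 55.96 * 1.45
kcal = 762.7348 kcal

762.7348 kcal


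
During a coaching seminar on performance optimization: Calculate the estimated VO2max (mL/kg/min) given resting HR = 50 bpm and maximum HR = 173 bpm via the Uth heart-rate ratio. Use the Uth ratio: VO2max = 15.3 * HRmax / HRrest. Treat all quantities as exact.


VO2max = 15.3 * HRmax / HRrest
VO2max = 15.3 * 173 / 50
VO2max = 2646.9 / 50 = 52.938 mL/kg/min

52.938 mL/kg/min


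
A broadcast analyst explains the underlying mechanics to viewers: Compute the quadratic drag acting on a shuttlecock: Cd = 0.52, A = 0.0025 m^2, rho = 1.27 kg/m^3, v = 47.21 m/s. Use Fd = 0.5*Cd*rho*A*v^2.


Fd = 0.5 * Cd * rho * A * v^2
Fd = 0.5 * 0.52 * 1.27 * 0.0025 * 47.21^2
v^2 = 2228.7841
Fd = 0.5 * 0.52 * 1.27 * 0.0025 * 2228.7841 = 1.8399 N

1.8399 N


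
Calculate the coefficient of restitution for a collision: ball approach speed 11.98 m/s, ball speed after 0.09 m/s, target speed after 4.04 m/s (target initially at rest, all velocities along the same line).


e = (v2_after - v1_after) / (v1_before - v2_before)
Numerator = 4.04 - 0.09 = 3.95
Denominator = 11.98 - 0 = 11.98
e = 3.95 / 11.98 = 0.3297

0.3297


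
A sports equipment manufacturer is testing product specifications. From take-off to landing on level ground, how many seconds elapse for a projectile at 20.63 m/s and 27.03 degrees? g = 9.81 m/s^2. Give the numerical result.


T = 2*v*sin(theta)/g
sin(theta) = sin(27.03 deg) = 0.4545
T = 2*20.63*0.4545 / 9.81
T = 18.7509 / 9.81 = 1.9114 s

1.9114 s


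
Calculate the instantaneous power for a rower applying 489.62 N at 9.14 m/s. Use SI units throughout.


P = F * v
P = 489.62 * 9.14
P = 4475.1268 W

4475.1268 W


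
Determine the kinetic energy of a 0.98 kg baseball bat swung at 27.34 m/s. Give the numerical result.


KE = 0.5 * m * v^2
KE = 0.5 * 0.98 * 27.34^2
KE = 0.5 * 0.98 * 747.4756 = 366.263 J

366.263 J


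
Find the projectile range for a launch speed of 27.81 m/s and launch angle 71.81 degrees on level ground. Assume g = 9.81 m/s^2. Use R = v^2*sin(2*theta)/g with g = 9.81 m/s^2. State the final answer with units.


R = v^2 * sin(2*theta) / g
Convert angle to radians: theta = 71.81 deg = 1.2533 rad
sin(2*theta) = sin(2.5066) = 0.5931
R = 27.81^2 * 0.5931 / 9.81
R = 773.3961 * 0.5931 / 9.81 = 46.7615 m

46.7615 m


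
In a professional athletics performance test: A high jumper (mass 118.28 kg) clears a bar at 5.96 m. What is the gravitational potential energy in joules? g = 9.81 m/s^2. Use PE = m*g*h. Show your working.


PE = m * g * h
PE = 118.28 * 9.81 * 5.96
PE = 1160.3268 * 5.96 = 6915.5477 J

6915.5477 J


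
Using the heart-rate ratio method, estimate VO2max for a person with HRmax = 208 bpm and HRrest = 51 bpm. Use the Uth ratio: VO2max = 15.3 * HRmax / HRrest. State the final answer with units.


VO2max = 15.3 * HRmax / HRrest
VO2max = 15.3 * 208 / 51
VO2max = 3182.4 / 51 = 62.4 mL/kg/min

62.4 mL/kg/min


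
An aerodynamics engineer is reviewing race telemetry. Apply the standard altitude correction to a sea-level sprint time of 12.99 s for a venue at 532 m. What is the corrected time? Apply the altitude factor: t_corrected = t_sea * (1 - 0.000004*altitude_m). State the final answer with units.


Correction factor = 1 - 0.000004 * 532 = 0.997872
t_corrected = t_sea * factor = 12.99 * 0.997872
t_corrected = 12.9624 s

12.9624 s


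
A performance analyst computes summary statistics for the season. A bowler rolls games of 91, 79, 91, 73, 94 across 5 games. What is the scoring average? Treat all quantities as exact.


Average = sum / n
Sum = 428
Average = 428 / 5 = 85.6

85.6


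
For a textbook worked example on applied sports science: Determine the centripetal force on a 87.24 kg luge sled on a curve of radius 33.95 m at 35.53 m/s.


Fc = m * v^2 / r
v^2 = 35.53^2 = 1262.3809
Fc = 87.24 * 1262.3809 / 33.95
Fc = 110130.1097 / 33.95 = 3243.8913 N

3243.8913 N


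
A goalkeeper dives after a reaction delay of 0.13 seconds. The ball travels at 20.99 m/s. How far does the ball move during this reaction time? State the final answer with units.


d = v * t
d = 20.99 * 0.13
d = 2.7287 m

2.7287 m


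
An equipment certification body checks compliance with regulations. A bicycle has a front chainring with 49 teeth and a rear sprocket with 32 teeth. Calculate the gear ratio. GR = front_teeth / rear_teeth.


GR = front_teeth / rear_teeth
GR = 49 / 32
GR = 1.5312

1.5312


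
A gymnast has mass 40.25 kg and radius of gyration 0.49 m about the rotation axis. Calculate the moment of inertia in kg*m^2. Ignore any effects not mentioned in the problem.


I = m * k^2
I = 40.25 * 0.49^2
I = 40.25 * 0.2401 = 9.664 kg*m^2

9.664 kg*m^2


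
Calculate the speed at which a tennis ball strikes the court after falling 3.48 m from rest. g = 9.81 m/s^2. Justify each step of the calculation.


v = sqrt(2 * g * h)
v = sqrt(2 * 9.81 * 3.48)
v = sqrt(68.2776) = 8.263 m/s

8.263 m/s


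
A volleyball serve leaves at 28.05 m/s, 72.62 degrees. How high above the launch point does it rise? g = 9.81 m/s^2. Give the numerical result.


H = (v*sin(theta))^2 / (2*g)
vy = v*sin(theta) = 28.05 * sin(72.62 deg) = 26.7694 m/s
H = vy^2 / (2*g) = 716.599 / (2*9.81)
H = 716.599 / 19.62 = 36.5239 m

36.5239 m


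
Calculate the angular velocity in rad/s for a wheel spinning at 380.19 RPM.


omega = RPM * 2 * pi / 60
omega = 380.19 * 2 * 3.14159 / 60
omega = 2388.8042 / 60 = 39.8134 rad/s

39.8134 rad/s


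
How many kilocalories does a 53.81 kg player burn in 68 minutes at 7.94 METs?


kcal = MET * mass * time_hr
Convert time: 68 min = 1.1333 hr
kcal = 7.94 * 53.81 * 1.1333
kcal = 484.2183 kcal

484.2183 kcal


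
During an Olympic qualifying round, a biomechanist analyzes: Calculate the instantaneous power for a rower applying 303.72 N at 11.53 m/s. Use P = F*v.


P = F * v
P = 303.72 * 11.53
P = 3501.8916 W

3501.8916 W


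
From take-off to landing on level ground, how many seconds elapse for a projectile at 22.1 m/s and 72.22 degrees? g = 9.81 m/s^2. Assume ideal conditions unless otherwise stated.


T = 2*v*sin(theta)/g
sin(theta) = sin(72.22 deg) = 0.9522
T = 2*22.1*0.9522 / 9.81
T = 42.0888 / 9.81 = 4.2904 s

4.2904 s


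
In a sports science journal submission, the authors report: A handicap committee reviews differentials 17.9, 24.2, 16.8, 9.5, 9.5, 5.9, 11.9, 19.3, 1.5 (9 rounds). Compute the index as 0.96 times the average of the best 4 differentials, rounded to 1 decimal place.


All differentials: 17.9, 24.2, 16.8, 9.5, 9.5, 5.9, 11.9, 19.3, 1.5
Sorted: 1.5, 5.9, 9.5, 9.5, 11.9, 16.8, 17.9, 19.3, 24.2
Best 4: 1.5, 5.9, 9.5, 9.5
Average of best = 26.4 / 4 = 6.6
Raw index = 6.6 * 0.96 = 6.336
Handicap index = round(6.336, 1) = 6.3

6.3


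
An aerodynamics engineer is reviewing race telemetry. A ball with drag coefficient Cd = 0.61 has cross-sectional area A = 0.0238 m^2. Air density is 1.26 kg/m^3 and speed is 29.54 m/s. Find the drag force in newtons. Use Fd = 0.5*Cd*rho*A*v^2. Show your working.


Fd = 0.5 * Cd * rho * A * v^2
Fd = 0.5 * 0.61 * 1.26 * 0.0238 * 29.54^2
v^2 = 872.6116
Fd = 0.5 * 0.61 * 1.26 * 0.0238 * 872.6116 = 7.9812 N

7.9812 N


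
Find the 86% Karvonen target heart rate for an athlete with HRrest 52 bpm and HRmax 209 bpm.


Target = HRrest + pct*(HRmax - HRrest)
Heart rate reserve = HRmax - HRrest = 209 - 52 = 157 bpm
Fraction = 86% = 0.86
Target = 52 + 0.86 * 157
Target = 52 + 135.02 = 187.02 bpm

187.02 bpm


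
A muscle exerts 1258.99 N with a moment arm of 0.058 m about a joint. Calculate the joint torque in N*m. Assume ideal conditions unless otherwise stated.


tau = F * d
tau = 1258.99 * 0.058
tau = 73.0214 N*m

73.0214 N*m


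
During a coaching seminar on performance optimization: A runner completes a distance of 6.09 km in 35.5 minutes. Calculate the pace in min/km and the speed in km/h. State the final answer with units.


Pace = time / distance = 35.5 min / 6.09 km = 5.8292 min/km
Speed = distance / time_in_hours = 6.09 / 0.5917 hr
Speed = 10.293 km/h

5.8292 min/km, 10.293 km/h


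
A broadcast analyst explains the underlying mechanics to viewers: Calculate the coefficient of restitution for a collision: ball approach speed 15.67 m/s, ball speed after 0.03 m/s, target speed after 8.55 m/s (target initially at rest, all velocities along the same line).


e = (v2_after - v1_after) / (v1_before - v2_before)
Numerator = 8.55 - 0.03 = 8.52
Denominator = 15.67 - 0 = 15.67
e = 8.52 / 15.67 = 0.5437

0.5437


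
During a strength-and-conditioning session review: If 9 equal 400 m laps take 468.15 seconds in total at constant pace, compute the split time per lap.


Split time = total_time / n_laps = 468.15 / 9
Split time = 52.0167 s per lap

52.0167 s


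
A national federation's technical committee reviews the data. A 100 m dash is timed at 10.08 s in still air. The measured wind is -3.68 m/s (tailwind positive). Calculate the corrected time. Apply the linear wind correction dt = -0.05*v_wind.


dt = -0.05 * v_wind = -0.05 * -3.68 = 0.184 s
t_corrected = t_still + dt = 10.08 + (0.184)
t_corrected = 10.264 s

10.264 s


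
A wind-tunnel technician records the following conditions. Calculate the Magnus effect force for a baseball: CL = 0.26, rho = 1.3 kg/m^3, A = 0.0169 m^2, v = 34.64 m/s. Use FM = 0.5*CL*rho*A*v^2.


FM = 0.5 * CL * rho * A * v^2
FM = 0.5 * 0.26 * 1.3 * 0.0169 * 34.64^2
v^2 = 1199.9296
FM = 0.5 * 0.26 * 1.3 * 0.0169 * 1199.9296 = 3.4271 N

3.4271 N


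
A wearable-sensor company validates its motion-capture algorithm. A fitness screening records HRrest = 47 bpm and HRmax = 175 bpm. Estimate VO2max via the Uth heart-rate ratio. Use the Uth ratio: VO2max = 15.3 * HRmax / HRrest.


VO2max = 15.3 * HRmax / HRrest
VO2max = 15.3 * 175 / 47
VO2max = 2677.5 / 47 = 56.9681 mL/kg/min

56.9681 mL/kg/min


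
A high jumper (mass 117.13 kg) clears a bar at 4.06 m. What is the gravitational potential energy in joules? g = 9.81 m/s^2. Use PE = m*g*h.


PE = m * g * h
PE = 117.13 * 9.81 * 4.06
PE = 1149.0453 * 4.06 = 4665.1239 J

4665.1239 J


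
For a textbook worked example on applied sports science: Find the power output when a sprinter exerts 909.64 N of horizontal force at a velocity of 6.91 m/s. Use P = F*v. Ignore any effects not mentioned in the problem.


P = F * v
P = 909.64 * 6.91
P = 6285.6124 W

6285.6124 W


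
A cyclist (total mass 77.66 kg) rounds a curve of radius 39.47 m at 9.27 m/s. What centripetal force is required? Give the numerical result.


Fc = m * v^2 / r
v^2 = 9.27^2 = 85.9329
Fc = 77.66 * 85.9329 / 39.47
Fc = 6673.549 / 39.47 = 169.079 N

169.079 N


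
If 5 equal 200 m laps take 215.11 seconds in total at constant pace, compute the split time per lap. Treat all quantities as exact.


Split time = total_time / n_laps = 215.11 / 5
Split time = 43.022 s per lap

43.022 s


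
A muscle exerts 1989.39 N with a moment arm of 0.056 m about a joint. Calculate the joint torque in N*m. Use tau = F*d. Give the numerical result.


tau = F * d
tau = 1989.39 * 0.056
tau = 111.4058 N*m

111.4058 N*m


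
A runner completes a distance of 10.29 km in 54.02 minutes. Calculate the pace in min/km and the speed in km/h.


Pace = time / distance = 54.02 min / 10.29 km = 5.2498 min/km
Speed = distance / time_in_hours = 10.29 / 0.9003 hr
Speed = 11.4291 km/h

5.2498 min/km, 11.4291 km/h


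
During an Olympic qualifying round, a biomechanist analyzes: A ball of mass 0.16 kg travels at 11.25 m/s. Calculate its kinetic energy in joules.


KE = 0.5 * m * v^2
KE = 0.5 * 0.16 * 11.25^2
KE = 0.5 * 0.16 * 126.5625 = 10.125 J

10.125 J


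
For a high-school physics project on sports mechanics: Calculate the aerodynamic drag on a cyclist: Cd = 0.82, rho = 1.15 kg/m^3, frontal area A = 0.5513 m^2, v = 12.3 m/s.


Fd = 0.5 * Cd * rho * A * v^2
Fd = 0.5 * 0.82 * 1.15 * 0.5513 * 12.3^2
v^2 = 151.29
Fd = 0.5 * 0.82 * 1.15 * 0.5513 * 151.29 = 39.326 N

39.326 N


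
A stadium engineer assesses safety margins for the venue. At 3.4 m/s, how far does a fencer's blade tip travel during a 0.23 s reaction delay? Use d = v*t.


d = v * t
d = 3.4 * 0.23
d = 0.782 m

0.782 m


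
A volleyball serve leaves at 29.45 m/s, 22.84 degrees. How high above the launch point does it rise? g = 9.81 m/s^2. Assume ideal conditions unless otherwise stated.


H = (v*sin(theta))^2 / (2*g)
vy = v*sin(theta) = 29.45 * sin(22.84 deg) = 11.4313 m/s
H = vy^2 / (2*g) = 130.6743 / (2*9.81)
H = 130.6743 / 19.62 = 6.6603 m

6.6603 m


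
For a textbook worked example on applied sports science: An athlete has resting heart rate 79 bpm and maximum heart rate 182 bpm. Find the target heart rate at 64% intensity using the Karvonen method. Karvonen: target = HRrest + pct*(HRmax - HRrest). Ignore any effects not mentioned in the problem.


Target = HRrest + pct*(HRmax - HRrest)
Heart rate reserve = HRmax - HRrest = 182 - 79 = 103 bpm
Fraction = 64% = 0.64
Target = 79 + 0.64 * 103
Target = 79 + 65.92 = 144.92 bpm

144.92 bpm


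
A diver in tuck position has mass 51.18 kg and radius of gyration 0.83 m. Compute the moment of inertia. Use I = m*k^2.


I = m * k^2
I = 51.18 * 0.83^2
I = 51.18 * 0.6889 = 35.2579 kg*m^2

35.2579 kg*m^2


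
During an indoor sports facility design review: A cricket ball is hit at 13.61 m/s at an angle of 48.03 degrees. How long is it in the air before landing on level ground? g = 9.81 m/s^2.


T = 2*v*sin(theta)/g
sin(theta) = sin(48.03 deg) = 0.7435
T = 2*13.61*0.7435 / 9.81
T = 20.2379 / 9.81 = 2.063 s

2.063 s


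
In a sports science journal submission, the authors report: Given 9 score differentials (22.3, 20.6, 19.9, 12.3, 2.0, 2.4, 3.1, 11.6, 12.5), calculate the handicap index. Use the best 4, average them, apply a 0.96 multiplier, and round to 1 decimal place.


All differentials: 22.3, 20.6, 19.9, 12.3, 2.0, 2.4, 3.1, 11.6, 12.5
Sorted: 2.0, 2.4, 3.1, 11.6, 12.3, 12.5, 19.9, 20.6, 22.3
Best 4: 2.0, 2.4, 3.1, 11.6
Average of best = 19.1 / 4 = 4.775
Raw index = 4.775 * 0.96 = 4.584
Handicap index = round(4.584, 1) = 4.6

4.6


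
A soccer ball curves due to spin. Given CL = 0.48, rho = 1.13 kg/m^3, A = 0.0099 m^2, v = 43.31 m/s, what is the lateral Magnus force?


FM = 0.5 * CL * rho * A * v^2
FM = 0.5 * 0.48 * 1.13 * 0.0099 * 43.31^2
v^2 = 1875.7561
FM = 0.5 * 0.48 * 1.13 * 0.0099 * 1875.7561 = 5.0362 N

5.0362 N


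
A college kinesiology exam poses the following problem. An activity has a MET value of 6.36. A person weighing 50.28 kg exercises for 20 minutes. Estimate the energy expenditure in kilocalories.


kcal = MET * mass * time_hr
Convert time: 20 min = 0.3333 hr
kcal = 6.36 * 50.28 * 0.3333
kcal = 106.5936 kcal

106.5936 kcal


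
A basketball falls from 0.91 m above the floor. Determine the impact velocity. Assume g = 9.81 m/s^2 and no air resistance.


v = sqrt(2 * g * h)
v = sqrt(2 * 9.81 * 0.91)
v = sqrt(17.8542) = 4.2254 m/s

4.2254 m/s


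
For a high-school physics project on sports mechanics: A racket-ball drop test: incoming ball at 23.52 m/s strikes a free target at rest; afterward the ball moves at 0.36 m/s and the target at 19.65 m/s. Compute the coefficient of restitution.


e = (v2_after - v1_after) / (v1_before - v2_before)
Numerator = 19.65 - 0.36 = 19.29
Denominator = 23.52 - 0 = 23.52
e = 19.29 / 23.52 = 0.8202

0.8202


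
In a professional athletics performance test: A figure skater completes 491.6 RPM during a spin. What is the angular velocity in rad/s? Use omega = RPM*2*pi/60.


omega = RPM * 2 * pi / 60
omega = 491.6 * 2 * 3.14159 / 60
omega = 3088.8139 / 60 = 51.4802 rad/s

51.4802 rad/s


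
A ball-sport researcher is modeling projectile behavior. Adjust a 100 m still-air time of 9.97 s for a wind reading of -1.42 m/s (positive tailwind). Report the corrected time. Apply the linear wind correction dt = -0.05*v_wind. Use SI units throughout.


dt = -0.05 * v_wind = -0.05 * -1.42 = 0.071 s
t_corrected = t_still + dt = 9.97 + (0.071)
t_corrected = 10.041 s

10.041 s


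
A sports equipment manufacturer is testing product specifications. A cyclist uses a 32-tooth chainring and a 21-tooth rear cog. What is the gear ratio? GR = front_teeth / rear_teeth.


GR = front_teeth / rear_teeth
GR = 32 / 21
GR = 1.5238

1.5238


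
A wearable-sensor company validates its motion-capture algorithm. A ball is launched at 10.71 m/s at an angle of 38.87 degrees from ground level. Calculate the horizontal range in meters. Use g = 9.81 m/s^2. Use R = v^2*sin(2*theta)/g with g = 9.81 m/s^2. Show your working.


R = v^2 * sin(2*theta) / g
Convert angle to radians: theta = 38.87 deg = 0.6784 rad
sin(2*theta) = sin(1.3568) = 0.9772
R = 10.71^2 * 0.9772 / 9.81
R = 114.7041 * 0.9772 / 9.81 = 11.4259 m

11.4259 m


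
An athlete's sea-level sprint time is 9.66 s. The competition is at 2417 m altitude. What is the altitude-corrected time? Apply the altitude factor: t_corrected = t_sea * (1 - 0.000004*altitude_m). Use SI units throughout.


Correction factor = 1 - 0.000004 * 2417 = 0.990332
t_corrected = t_sea * factor = 9.66 * 0.990332
t_corrected = 9.5666 s

9.5666 s


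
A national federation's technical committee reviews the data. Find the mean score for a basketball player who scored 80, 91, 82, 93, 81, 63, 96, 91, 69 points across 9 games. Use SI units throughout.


Average = sum / n
Sum = 746
Average = 746 / 9 = 82.8889

82.8889


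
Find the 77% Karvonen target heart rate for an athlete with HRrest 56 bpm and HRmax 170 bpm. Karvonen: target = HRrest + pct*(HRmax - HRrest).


Target = HRrest + pct*(HRmax - HRrest)
Heart rate reserve = HRmax - HRrest = 170 - 56 = 114 bpm
Fraction = 77% = 0.77
Target = 56 + 0.77 * 114
Target = 56 + 87.78 = 143.78 bpm

143.78 bpm


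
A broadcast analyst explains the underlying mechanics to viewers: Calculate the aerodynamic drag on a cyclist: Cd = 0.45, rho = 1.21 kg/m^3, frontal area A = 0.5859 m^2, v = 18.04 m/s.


Fd = 0.5 * Cd * rho * A * v^2
Fd = 0.5 * 0.45 * 1.21 * 0.5859 * 18.04^2
v^2 = 325.4416
Fd = 0.5 * 0.45 * 1.21 * 0.5859 * 325.4416 = 51.9116 N

51.9116 N


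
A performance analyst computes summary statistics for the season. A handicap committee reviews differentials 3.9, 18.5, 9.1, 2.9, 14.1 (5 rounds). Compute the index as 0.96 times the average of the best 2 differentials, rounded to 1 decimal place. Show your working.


All differentials: 3.9, 18.5, 9.1, 2.9, 14.1
Sorted: 2.9, 3.9, 9.1, 14.1, 18.5
Best 2: 2.9, 3.9
Average of best = 6.8 / 2 = 3.4
Raw index = 3.4 * 0.96 = 3.264
Handicap index = round(3.264, 1) = 3.3

3.3


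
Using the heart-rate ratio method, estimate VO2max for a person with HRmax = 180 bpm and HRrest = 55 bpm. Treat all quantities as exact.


VO2max = 15.3 * HRmax / HRrest
VO2max = 15.3 * 180 / 55
VO2max = 2754 / 55 = 50.0727 mL/kg/min

50.0727 mL/kg/min


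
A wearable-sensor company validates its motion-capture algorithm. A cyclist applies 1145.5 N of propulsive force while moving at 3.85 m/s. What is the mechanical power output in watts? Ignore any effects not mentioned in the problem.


P = F * v
P = 1145.5 * 3.85
P = 4410.175 W

4410.175 W


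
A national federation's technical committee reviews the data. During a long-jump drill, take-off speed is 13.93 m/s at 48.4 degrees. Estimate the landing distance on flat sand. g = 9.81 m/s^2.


R = v^2 * sin(2*theta) / g
Convert angle to radians: theta = 48.4 deg = 0.8447 rad
sin(2*theta) = sin(1.6895) = 0.993
R = 13.93^2 * 0.993 / 9.81
R = 194.0449 * 0.993 / 9.81 = 19.6412 m

19.6412 m


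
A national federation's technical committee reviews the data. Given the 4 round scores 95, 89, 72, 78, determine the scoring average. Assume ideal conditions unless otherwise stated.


Average = sum / n
Sum = 334
Average = 334 / 4 = 83.5

83.5


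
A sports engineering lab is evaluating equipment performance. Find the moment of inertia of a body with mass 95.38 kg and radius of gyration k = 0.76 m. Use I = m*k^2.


I = m * k^2
I = 95.38 * 0.76^2
I = 95.38 * 0.5776 = 55.0915 kg*m^2

55.0915 kg*m^2


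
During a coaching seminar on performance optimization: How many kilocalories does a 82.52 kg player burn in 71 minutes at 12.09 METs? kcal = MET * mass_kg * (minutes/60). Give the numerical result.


kcal = MET * mass * time_hr
Convert time: 71 min = 1.1833 hr
kcal = 12.09 * 82.52 * 1.1833
kcal = 1180.5724 kcal

1180.5724 kcal


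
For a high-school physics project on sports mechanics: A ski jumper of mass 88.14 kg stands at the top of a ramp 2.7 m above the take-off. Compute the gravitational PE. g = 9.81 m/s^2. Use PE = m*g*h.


PE = m * g * h
PE = 88.14 * 9.81 * 2.7
PE = 864.6534 * 2.7 = 2334.5642 J

2334.5642 J


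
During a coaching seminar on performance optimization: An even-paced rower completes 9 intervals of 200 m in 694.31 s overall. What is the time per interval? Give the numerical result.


Split time = total_time / n_laps = 694.31 / 9
Split time = 77.1456 s per lap

77.1456 s


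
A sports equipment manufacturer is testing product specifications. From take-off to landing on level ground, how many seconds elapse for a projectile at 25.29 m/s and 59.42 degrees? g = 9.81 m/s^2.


T = 2*v*sin(theta)/g
sin(theta) = sin(59.42 deg) = 0.8609
T = 2*25.29*0.8609 / 9.81
T = 43.5453 / 9.81 = 4.4389 s

4.4389 s


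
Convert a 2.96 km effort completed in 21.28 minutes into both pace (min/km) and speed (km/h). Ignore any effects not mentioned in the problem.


Pace = time / distance = 21.28 min / 2.96 km = 7.1892 min/km
Speed = distance / time_in_hours = 2.96 / 0.3547 hr
Speed = 8.3459 km/h

7.1892 min/km, 8.3459 km/h


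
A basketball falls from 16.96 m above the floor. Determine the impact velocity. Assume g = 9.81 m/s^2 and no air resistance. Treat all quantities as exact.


v = sqrt(2 * g * h)
v = sqrt(2 * 9.81 * 16.96)
v = sqrt(332.7552) = 18.2416 m/s

18.2416 m/s


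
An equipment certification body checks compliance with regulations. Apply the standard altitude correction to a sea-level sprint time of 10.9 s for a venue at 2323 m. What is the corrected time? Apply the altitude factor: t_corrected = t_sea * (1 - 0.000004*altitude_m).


Correction factor = 1 - 0.000004 * 2323 = 0.990708
t_corrected = t_sea * factor = 10.9 * 0.990708
t_corrected = 10.7987 s

10.7987 s


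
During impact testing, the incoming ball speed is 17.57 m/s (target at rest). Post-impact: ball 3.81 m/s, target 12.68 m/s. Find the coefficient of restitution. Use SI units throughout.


e = (v2_after - v1_after) / (v1_before - v2_before)
Numerator = 12.68 - 3.81 = 8.87
Denominator = 17.57 - 0 = 17.57
e = 8.87 / 17.57 = 0.5048

0.5048


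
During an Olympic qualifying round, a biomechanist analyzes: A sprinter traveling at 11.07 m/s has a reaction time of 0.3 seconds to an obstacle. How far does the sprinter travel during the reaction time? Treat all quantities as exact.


d = v * t
d = 11.07 * 0.3
d = 3.321 m

3.321 m


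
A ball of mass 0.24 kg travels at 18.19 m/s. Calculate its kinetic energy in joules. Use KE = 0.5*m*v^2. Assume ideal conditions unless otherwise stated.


KE = 0.5 * m * v^2
KE = 0.5 * 0.24 * 18.19^2
KE = 0.5 * 0.24 * 330.8761 = 39.7051 J

39.7051 J


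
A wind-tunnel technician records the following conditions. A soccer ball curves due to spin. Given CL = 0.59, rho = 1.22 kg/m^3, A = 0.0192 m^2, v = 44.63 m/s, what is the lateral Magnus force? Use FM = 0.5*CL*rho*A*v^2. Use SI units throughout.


FM = 0.5 * CL * rho * A * v^2
FM = 0.5 * 0.59 * 1.22 * 0.0192 * 44.63^2
v^2 = 1991.8369
FM = 0.5 * 0.59 * 1.22 * 0.0192 * 1991.8369 = 13.7638 N

13.7638 N


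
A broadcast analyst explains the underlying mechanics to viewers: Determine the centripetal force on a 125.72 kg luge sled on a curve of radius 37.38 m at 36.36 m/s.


Fc = m * v^2 / r
v^2 = 36.36^2 = 1322.0496
Fc = 125.72 * 1322.0496 / 37.38
Fc = 166208.0757 / 37.38 = 4446.444 N

4446.444 N


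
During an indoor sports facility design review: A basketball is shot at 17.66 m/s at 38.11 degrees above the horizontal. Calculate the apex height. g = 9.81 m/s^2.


H = (v*sin(theta))^2 / (2*g)
vy = v*sin(theta) = 17.66 * sin(38.11 deg) = 10.8993 m/s
H = vy^2 / (2*g) = 118.7943 / (2*9.81)
H = 118.7943 / 19.62 = 6.0548 m

6.0548 m


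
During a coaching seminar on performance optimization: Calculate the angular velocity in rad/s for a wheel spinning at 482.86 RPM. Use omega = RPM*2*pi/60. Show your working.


omega = RPM * 2 * pi / 60
omega = 482.86 * 2 * 3.14159 / 60
omega = 3033.8989 / 60 = 50.565 rad/s

50.565 rad/s


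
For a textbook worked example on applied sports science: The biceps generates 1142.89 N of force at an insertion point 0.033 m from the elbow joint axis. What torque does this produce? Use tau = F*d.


tau = F * d
tau = 1142.89 * 0.033
tau = 37.7154 N*m

37.7154 N*m


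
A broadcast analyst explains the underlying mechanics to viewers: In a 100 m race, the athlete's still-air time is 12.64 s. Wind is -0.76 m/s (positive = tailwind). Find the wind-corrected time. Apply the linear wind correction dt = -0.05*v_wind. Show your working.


dt = -0.05 * v_wind = -0.05 * -0.76 = 0.038 s
t_corrected = t_still + dt = 12.64 + (0.038)
t_corrected = 12.678 s

12.678 s


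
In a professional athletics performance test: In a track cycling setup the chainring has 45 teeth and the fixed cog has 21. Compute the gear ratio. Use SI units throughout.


GR = front_teeth / rear_teeth
GR = 45 / 21
GR = 2.1429

2.1429


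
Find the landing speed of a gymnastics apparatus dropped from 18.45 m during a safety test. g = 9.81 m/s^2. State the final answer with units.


v = sqrt(2 * g * h)
v = sqrt(2 * 9.81 * 18.45)
v = sqrt(361.989) = 19.026 m/s

19.026 m/s


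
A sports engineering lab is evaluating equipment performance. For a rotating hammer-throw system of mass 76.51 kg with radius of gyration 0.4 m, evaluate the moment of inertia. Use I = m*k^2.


I = m * k^2
I = 76.51 * 0.4^2
I = 76.51 * 0.16 = 12.2416 kg*m^2

12.2416 kg*m^2


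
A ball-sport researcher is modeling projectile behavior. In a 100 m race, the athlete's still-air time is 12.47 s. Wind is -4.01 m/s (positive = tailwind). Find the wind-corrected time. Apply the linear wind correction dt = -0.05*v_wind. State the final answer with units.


dt = -0.05 * v_wind = -0.05 * -4.01 = 0.2005 s
t_corrected = t_still + dt = 12.47 + (0.2005)
t_corrected = 12.6705 s

12.6705 s


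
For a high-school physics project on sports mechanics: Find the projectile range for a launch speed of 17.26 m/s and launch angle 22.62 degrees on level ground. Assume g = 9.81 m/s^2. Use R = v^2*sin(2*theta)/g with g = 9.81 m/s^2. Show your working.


R = v^2 * sin(2*theta) / g
Convert angle to radians: theta = 22.62 deg = 0.3948 rad
sin(2*theta) = sin(0.7896) = 0.7101
R = 17.26^2 * 0.7101 / 9.81
R = 297.9076 * 0.7101 / 9.81 = 21.563 m

21.563 m


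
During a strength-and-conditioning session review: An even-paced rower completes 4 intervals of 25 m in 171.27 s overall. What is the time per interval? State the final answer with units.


Split time = total_time / n_laps = 171.27 / 4
Split time = 42.8175 s per lap

42.8175 s


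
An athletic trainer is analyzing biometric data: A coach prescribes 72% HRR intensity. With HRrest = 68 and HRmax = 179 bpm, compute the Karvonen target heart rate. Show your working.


Target = HRrest + pct*(HRmax - HRrest)
Heart rate reserve = HRmax - HRrest = 179 - 68 = 111 bpm
Fraction = 72% = 0.72
Target = 68 + 0.72 * 111
Target = 68 + 79.92 = 147.92 bpm

147.92 bpm


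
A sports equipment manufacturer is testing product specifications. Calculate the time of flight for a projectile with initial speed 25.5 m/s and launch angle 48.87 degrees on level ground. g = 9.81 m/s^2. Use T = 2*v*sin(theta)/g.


T = 2*v*sin(theta)/g
sin(theta) = sin(48.87 deg) = 0.7532
T = 2*25.5*0.7532 / 9.81
T = 38.4142 / 9.81 = 3.9158 s

3.9158 s


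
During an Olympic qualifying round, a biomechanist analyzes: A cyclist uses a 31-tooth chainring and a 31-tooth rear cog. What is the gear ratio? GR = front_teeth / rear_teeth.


GR = front_teeth / rear_teeth
GR = 31 / 31
GR = 1

1


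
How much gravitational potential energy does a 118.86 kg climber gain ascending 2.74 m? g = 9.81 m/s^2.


PE = m * g * h
PE = 118.86 * 9.81 * 2.74
PE = 1166.0166 * 2.74 = 3194.8855 J

3194.8855 J


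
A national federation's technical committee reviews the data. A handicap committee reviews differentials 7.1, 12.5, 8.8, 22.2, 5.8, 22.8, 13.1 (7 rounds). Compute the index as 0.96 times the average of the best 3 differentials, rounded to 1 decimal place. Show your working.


All differentials: 7.1, 12.5, 8.8, 22.2, 5.8, 22.8, 13.1
Sorted: 5.8, 7.1, 8.8, 12.5, 13.1, 22.2, 22.8
Best 3: 5.8, 7.1, 8.8
Average of best = 21.7 / 3 = 7.2333
Raw index = 7.2333 * 0.96 = 6.944
Handicap index = round(6.944, 1) = 6.9

6.9


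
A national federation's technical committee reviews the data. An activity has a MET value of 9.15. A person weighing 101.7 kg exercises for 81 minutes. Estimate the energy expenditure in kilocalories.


kcal = MET * mass * time_hr
Convert time: 81 min = 1.35 hr
kcal = 9.15 * 101.7 * 1.35
kcal = 1256.2493 kcal

1256.2493 kcal


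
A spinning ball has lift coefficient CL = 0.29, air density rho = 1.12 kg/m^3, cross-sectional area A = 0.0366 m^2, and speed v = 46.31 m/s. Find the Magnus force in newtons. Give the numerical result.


FM = 0.5 * CL * rho * A * v^2
FM = 0.5 * 0.29 * 1.12 * 0.0366 * 46.31^2
v^2 = 2144.6161
FM = 0.5 * 0.29 * 1.12 * 0.0366 * 2144.6161 = 12.7473 N

12.7473 N


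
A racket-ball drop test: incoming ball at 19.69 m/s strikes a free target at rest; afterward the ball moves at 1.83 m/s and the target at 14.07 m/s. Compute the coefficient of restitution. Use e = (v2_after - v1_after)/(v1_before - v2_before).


e = (v2_after - v1_after) / (v1_before - v2_before)
Numerator = 14.07 - 1.83 = 12.24
Denominator = 19.69 - 0 = 19.69
e = 12.24 / 19.69 = 0.6216

0.6216


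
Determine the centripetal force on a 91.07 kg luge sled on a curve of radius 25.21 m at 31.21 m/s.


Fc = m * v^2 / r
v^2 = 31.21^2 = 974.0641
Fc = 91.07 * 974.0641 / 25.21
Fc = 88708.0176 / 25.21 = 3518.7631 N

3518.7631 N


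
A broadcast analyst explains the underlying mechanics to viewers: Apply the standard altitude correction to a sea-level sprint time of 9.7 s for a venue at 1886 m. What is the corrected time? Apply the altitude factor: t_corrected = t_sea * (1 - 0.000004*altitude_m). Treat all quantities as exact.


Correction factor = 1 - 0.000004 * 1886 = 0.992456
t_corrected = t_sea * factor = 9.7 * 0.992456
t_corrected = 9.6268 s

9.6268 s


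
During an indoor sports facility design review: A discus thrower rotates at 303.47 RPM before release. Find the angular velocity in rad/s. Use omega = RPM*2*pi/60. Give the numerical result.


omega = RPM * 2 * pi / 60
omega = 303.47 * 2 * 3.14159 / 60
omega = 1906.7582 / 60 = 31.7793 rad/s

31.7793 rad/s


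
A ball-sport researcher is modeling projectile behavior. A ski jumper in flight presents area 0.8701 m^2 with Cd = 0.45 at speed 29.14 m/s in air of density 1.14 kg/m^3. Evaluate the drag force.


Fd = 0.5 * Cd * rho * A * v^2
Fd = 0.5 * 0.45 * 1.14 * 0.8701 * 29.14^2
v^2 = 849.1396
Fd = 0.5 * 0.45 * 1.14 * 0.8701 * 849.1396 = 189.5115 N

189.5115 N


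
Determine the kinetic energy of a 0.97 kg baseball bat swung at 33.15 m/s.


KE = 0.5 * m * v^2
KE = 0.5 * 0.97 * 33.15^2
KE = 0.5 * 0.97 * 1098.9225 = 532.9774 J

532.9774 J


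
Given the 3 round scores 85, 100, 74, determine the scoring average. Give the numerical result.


Average = sum / n
Sum = 259
Average = 259 / 3 = 86.3333

86.3333


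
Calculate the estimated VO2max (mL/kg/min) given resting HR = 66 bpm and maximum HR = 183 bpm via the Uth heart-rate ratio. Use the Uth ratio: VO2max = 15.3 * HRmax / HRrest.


VO2max = 15.3 * HRmax / HRrest
VO2max = 15.3 * 183 / 66
VO2max = 2799.9 / 66 = 42.4227 mL/kg/min

42.4227 mL/kg/min


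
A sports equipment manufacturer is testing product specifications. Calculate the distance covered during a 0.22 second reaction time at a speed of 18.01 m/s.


d = v * t
d = 18.01 * 0.22
d = 3.9622 m

3.9622 m


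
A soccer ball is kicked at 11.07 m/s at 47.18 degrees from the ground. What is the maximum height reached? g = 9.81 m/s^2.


H = (v*sin(theta))^2 / (2*g)
vy = v*sin(theta) = 11.07 * sin(47.18 deg) = 8.1198 m/s
H = vy^2 / (2*g) = 65.9306 / (2*9.81)
H = 65.9306 / 19.62 = 3.3604 m

3.3604 m


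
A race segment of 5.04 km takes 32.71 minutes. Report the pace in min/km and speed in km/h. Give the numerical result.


Pace = time / distance = 32.71 min / 5.04 km = 6.4901 min/km
Speed = distance / time_in_hours = 5.04 / 0.5452 hr
Speed = 9.2449 km/h

6.4901 min/km, 9.2449 km/h


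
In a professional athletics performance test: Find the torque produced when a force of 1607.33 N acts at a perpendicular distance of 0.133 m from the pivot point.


tau = F * d
tau = 1607.33 * 0.133
tau = 213.7749 N*m

213.7749 N*m


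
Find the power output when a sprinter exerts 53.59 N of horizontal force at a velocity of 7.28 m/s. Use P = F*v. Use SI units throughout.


P = F * v
P = 53.59 * 7.28
P = 390.1352 W

390.1352 W


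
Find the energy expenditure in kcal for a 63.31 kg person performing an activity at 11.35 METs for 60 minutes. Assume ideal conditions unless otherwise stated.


kcal = MET * mass * time_hr
Convert time: 60 min = 1 hr
kcal = 11.35 * 63.31 * 1
kcal = 718.5685 kcal

718.5685 kcal


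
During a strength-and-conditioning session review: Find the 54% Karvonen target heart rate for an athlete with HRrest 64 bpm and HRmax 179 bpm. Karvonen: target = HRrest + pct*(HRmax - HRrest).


Target = HRrest + pct*(HRmax - HRrest)
Heart rate reserve = HRmax - HRrest = 179 - 64 = 115 bpm
Fraction = 54% = 0.54
Target = 64 + 0.54 * 115
Target = 64 + 62.1 = 126.1 bpm

126.1 bpm


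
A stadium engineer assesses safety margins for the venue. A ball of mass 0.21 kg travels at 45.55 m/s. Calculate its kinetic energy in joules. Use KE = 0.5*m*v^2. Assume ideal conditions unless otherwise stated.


KE = 0.5 * m * v^2
KE = 0.5 * 0.21 * 45.55^2
KE = 0.5 * 0.21 * 2074.8025 = 217.8543 J

217.8543 J


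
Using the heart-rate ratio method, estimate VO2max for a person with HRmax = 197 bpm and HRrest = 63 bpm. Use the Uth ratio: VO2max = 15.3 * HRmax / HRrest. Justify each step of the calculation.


VO2max = 15.3 * HRmax / HRrest
VO2max = 15.3 * 197 / 63
VO2max = 3014.1 / 63 = 47.8429 mL/kg/min

47.8429 mL/kg/min


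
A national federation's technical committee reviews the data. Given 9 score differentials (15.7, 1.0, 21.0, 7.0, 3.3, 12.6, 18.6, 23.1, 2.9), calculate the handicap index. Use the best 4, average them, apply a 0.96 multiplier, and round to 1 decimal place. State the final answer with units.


All differentials: 15.7, 1.0, 21.0, 7.0, 3.3, 12.6, 18.6, 23.1, 2.9
Sorted: 1.0, 2.9, 3.3, 7.0, 12.6, 15.7, 18.6, 21.0, 23.1
Best 4: 1.0, 2.9, 3.3, 7.0
Average of best = 14.2 / 4 = 3.55
Raw index = 3.55 * 0.96 = 3.408
Handicap index = round(3.408, 1) = 3.4

3.4


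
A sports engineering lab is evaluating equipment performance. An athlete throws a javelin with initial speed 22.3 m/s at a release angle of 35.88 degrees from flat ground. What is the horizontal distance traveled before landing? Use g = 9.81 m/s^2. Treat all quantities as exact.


R = v^2 * sin(2*theta) / g
Convert angle to radians: theta = 35.88 deg = 0.6262 rad
sin(2*theta) = sin(1.2524) = 0.9498
R = 22.3^2 * 0.9498 / 9.81
R = 497.29 * 0.9498 / 9.81 = 48.1451 m

48.1451 m


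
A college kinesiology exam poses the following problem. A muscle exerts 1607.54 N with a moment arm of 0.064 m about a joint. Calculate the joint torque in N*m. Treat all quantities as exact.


tau = F * d
tau = 1607.54 * 0.064
tau = 102.8826 N*m

102.8826 N*m


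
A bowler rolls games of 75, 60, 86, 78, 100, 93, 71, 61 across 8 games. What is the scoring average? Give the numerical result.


Average = sum / n
Sum = 624
Average = 624 / 8 = 78

78


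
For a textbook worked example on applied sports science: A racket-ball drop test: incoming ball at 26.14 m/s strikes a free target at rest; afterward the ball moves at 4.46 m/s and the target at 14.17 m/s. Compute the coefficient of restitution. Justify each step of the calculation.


e = (v2_after - v1_after) / (v1_before - v2_before)
Numerator = 14.17 - 4.46 = 9.71
Denominator = 26.14 - 0 = 26.14
e = 9.71 / 26.14 = 0.3715

0.3715


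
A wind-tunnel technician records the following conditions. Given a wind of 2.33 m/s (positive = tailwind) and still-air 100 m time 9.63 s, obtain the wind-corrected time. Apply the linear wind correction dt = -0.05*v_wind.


dt = -0.05 * v_wind = -0.05 * 2.33 = -0.1165 s
t_corrected = t_still + dt = 9.63 + (-0.1165)
t_corrected = 9.5135 s

9.5135 s


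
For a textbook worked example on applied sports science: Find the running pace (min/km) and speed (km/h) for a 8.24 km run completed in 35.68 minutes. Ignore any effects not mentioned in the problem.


Pace = time / distance = 35.68 min / 8.24 km = 4.3301 min/km
Speed = distance / time_in_hours = 8.24 / 0.5947 hr
Speed = 13.8565 km/h

4.3301 min/km, 13.8565 km/h


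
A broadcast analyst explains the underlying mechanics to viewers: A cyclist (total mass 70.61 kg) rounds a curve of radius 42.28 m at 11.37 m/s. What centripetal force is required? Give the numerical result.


Fc = m * v^2 / r
v^2 = 11.37^2 = 129.2769
Fc = 70.61 * 129.2769 / 42.28
Fc = 9128.2419 / 42.28 = 215.8998 N

215.8998 N
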